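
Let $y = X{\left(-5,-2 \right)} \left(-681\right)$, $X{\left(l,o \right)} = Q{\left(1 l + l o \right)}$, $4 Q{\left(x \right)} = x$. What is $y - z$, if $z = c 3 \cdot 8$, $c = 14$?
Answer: $- \frac{4749}{4} \approx -1187.3$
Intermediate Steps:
$Q{\left(x \right)} = \frac{x}{4}$
$X{\left(l,o \right)} = \frac{l}{4} + \frac{l o}{4}$ ($X{\left(l,o \right)} = \frac{1 l + l o}{4} = \frac{l + l o}{4} = \frac{l}{4} + \frac{l o}{4}$)
$y = - \frac{3405}{4}$ ($y = \frac{1}{4} \left(-5\right) \left(1 - 2\right) \left(-681\right) = \frac{1}{4} \left(-5\right) \left(-1\right) \left(-681\right) = \frac{5}{4} \left(-681\right) = - \frac{3405}{4} \approx -851.25$)
$z = 336$ ($z = 14 \cdot 3 \cdot 8 = 42 \cdot 8 = 336$)
$y - z = - \frac{3405}{4} - 336 = - \frac{4749}{4}$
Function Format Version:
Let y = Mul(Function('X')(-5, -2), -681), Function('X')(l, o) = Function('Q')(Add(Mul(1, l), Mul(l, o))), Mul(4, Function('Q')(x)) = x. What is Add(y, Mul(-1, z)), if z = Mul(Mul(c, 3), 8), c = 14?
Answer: Rational(-4749, 4) ≈ -1187.3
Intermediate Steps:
Function('Q')(x) = Mul(Rational(1, 4), x)
Function('X')(l, o) = Add(Mul(Rational(1, 4), l), Mul(Rational(1, 4), l, o)) (Function('X')(l, o) = Mul(Rational(1, 4), Add(Mul(1, l), Mul(l, o))) = Mul(Rational(1, 4), Add(l, Mul(l, o))) = Add(Mul(Rational(1, 4), l), Mul(Rational(1, 4), l, o)))
y = Rational(-3405, 4) (y = Mul(Mul(Rational(1, 4), -5, Add(1, -2)), -681) = Mul(Mul(Rational(1, 4), -5, -1), -681) = Mul(Rational(5, 4), -681) = Rational(-3405, 4) ≈ -851.25)
z = 336 (z = Mul(Mul(14, 3), 8) = Mul(42, 8) = 336)
Add(y, Mul(-1, z)) = Add(Rational(-3405, 4), Mul(-1, 336)) = Add(Rational(-3405, 4), -336) = Rational(-4749, 4)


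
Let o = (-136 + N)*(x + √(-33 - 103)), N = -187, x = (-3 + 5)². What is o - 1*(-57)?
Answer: -1235 - 646*I*√34 ≈ -1235.0 - 3766.8*I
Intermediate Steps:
x = 4 (x = 2² = 4)
o = -1292 - 646*I*√34 (o = (-136 - 187)*(4 + √(-33 - 103)) = -323*(4 + √(-136)) = -323*(4 + 2*I*√34) = -1292 - 646*I*√34 ≈ -1292.0 - 3766.8*I)
o - 1*(-57) = (-1292 - 646*I*√34) - 1*(-57) = (-1292 - 646*I*√34) + 57 = -1235 - 646*I*√34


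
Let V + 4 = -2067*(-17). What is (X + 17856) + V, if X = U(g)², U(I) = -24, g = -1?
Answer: 53567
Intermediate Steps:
V = 35135 (V = -4 - 2067*(-17) = -4 + 35139 = 35135)
X = 576 (X = (-24)² = 576)
(X + 17856) + V = (576 + 17856) + 35135 = 18432 + 35135 = 53567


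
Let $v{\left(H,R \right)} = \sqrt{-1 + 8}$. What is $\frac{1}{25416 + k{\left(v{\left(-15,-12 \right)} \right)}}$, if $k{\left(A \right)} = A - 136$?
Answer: $\frac{25280}{639078393} - \frac{\sqrt{7}}{639078393} \approx 3.9553 \cdot 10^{-5}$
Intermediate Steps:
$v{\left(H,R \right)} = \sqrt{7}$
$k{\left(A \right)} = -136 + A$ ($k{\left(A \right)} = A - 136 = -136 + A$)
$\frac{1}{25416 + k{\left(v{\left(-15,-12 \right)} \right)}} = \frac{1}{25416 - \left(136 - \sqrt{7}\right)} = \frac{1}{25280 + \sqrt{7}}$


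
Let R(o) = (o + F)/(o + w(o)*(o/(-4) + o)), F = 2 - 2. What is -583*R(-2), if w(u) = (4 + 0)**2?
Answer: -583/13 ≈ -44.846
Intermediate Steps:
w(u) = 16 (w(u) = 4**2 = 16)
F = 0
R(o) = 1/13 (R(o) = (o + 0)/(o + 16*(o/(-4) + o)) = o/(o + 16*(o*(-1/4) + o)) = o/(o + 16*(-o/4 + o)) = o/(o + 16*(3*o/4)) = o/(o + 12*o) = o/((13*o)) = o*(1/(13*o)) = 1/13)
-583*R(-2) = -583*1/13 = -583/13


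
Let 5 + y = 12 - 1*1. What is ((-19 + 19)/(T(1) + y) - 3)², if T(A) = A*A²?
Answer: 9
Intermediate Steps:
y = 6 (y = -5 + (12 - 1*1) = -5 + (12 - 1) = -5 + 11 = 6)
T(A) = A³
((-19 + 19)/(T(1) + y) - 3)² = ((-19 + 19)/(1³ + 6) - 3)² = (0/(1 + 6) - 3)² = (0/7 - 3)² = (0*(⅐) - 3)² = (0 - 3)² = (-3)² = 9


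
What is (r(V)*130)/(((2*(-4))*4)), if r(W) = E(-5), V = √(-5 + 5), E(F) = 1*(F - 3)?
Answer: 65/2 ≈ 32.500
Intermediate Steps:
E(F) = -3 + F (E(F) = 1*(-3 + F) = -3 + F)
V = 0 (V = √0 = 0)
r(W) = -8 (r(W) = -3 - 5 = -8)
(r(V)*130)/(((2*(-4))*4)) = (-8*130)/(((2*(-4))*4)) = -1040/((-8*4)) = -1040/(-32) = -1040*(-1/32) = 65/2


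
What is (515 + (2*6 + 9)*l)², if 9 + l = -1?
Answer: 93025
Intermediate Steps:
l = -10 (l = -9 - 1 = -10)
(515 + (2*6 + 9)*l)² = (515 + (2*6 + 9)*(-10))² = (515 + (12 + 9)*(-10))² = (515 + 21*(-10))² = (515 - 210)² = 305² = 93025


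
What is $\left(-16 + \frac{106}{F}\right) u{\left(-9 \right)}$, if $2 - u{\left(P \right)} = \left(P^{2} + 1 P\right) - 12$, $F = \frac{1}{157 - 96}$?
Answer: $-374100$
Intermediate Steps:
$F = \frac{1}{61} \approx 0.016393$
$u{\left(P \right)} = 14 - P - P^{2}$ ($u{\left(P \right)} = 2 - \left(\left(P^{2} + 1 P\right) - 12\right) = 2 - \left(\left(P^{2} + P\right) - 12\right) = 2 - \left(\left(P + P^{2}\right) - 12\right) = 2 - \left(-12 + P + P^{2}\right) = 14 - P - P^{2}$)
$\left(-16 + \frac{106}{F}\right) u{\left(-9 \right)} = \left(-16 + 106 \frac{1}{\frac{1}{61}}\right) \left(14 - -9 - \left(-9\right)^{2}\right) = \left(-16 + 106 \cdot 61\right) \left(14 + 9 - 81\right) = \left(-16 + 6466\right) \left(14 + 9 - 81\right) = 6450 \left(-58\right) = -374100$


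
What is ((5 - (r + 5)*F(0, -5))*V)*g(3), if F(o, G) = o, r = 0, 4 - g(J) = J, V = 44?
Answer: 220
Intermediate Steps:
g(J) = 4 - J
((5 - (r + 5)*F(0, -5))*V)*g(3) = ((5 - (0 + 5)*0)*44)*(4 - 1*3) = ((5 - 5*0)*44)*(4 - 3) = ((5 - 1*0)*44)*1 = ((5 + 0)*44)*1 = (5*44)*1 = 220*1 = 220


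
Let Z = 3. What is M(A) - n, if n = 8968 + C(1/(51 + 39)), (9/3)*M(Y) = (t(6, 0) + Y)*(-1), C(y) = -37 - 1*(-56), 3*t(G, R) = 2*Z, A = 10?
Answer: -8991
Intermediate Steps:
t(G, R) = 2 (t(G, R) = (2*3)/3 = (⅓)*6 = 2)
C(y) = 19 (C(y) = -37 + 56 = 19)
M(Y) = -⅔ - Y/3 (M(Y) = ((2 + Y)*(-1))/3 = (-2 - Y)/3 = -⅔ - Y/3)
n = 8987 (n = 8968 + 19 = 8987)
M(A) - n = (-⅔ - ⅓*10) - 1*8987 = (-⅔ - 10/3) - 8987 = -4 - 8987 = -8991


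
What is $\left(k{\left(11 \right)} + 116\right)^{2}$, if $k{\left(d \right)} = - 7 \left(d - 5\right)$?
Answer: $5476$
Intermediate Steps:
$k{\left(d \right)} = 35 - 7 d$ ($k{\left(d \right)} = - 7 \left(-5 + d\right) = 35 - 7 d$)
$\left(k{\left(11 \right)} + 116\right)^{2} = \left(\left(35 - 77\right) + 116\right)^{2} = \left(-42 + 116\right)^{2} = 74^{2} = 5476$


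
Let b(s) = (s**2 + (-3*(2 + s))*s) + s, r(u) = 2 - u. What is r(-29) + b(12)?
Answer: -317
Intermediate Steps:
b(s) = s + s**2 + s*(-6 - 3*s) (b(s) = (s**2 + (-6 - 3*s)*s) + s = (s**2 + s*(-6 - 3*s)) + s = s + s**2 + s*(-6 - 3*s))
r(-29) + b(12) = (2 - 1*(-29)) - 1*12*(5 + 2*12) = (2 + 29) - 1*12*(5 + 24) = 31 - 1*12*29 = 31 - 348 = -317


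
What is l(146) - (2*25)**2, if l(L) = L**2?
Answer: 18816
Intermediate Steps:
l(146) - (2*25)**2 = 146**2 - (2*25)**2 = 21316 - 1*50**2 = 21316 - 1*2500 = 21316 - 2500 = 18816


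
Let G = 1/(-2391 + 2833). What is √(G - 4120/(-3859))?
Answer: √10770553898/100334 ≈ 1.0344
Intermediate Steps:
G = 1/442 ≈ 0.0022624
√(G - 4120/(-3859)) = √(1/442 - 4120/(-3859)) = √(1/442 - 4120*(-1/3859)) = √(1/442 + 4120/3859) = √(107347/100334) = √10770553898/100334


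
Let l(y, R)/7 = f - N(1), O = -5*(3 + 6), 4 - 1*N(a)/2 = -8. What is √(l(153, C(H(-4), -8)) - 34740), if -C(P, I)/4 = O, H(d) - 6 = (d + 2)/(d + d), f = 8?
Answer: 2*I*√8713 ≈ 186.69*I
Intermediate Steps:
N(a) = 24 (N(a) = 8 - 2*(-8) = 8 + 16 = 24)
O = -45 (O = -5*9 = -45)
H(d) = 6 + (2 + d)/(2*d) (H(d) = 6 + (d + 2)/(d + d) = 6 + (2 + d)/((2*d)) = 6 + (2 + d)*(1/(2*d)) = 6 + (2 + d)/(2*d))
C(P, I) = 180 (C(P, I) = -4*(-45) = 180)
l(y, R) = -112 (l(y, R) = 7*(8 - 1*24) = 7*(8 - 24) = 7*(-16) = -112)
√(l(153, C(H(-4), -8)) - 34740) = √(-112 - 34740) = √(-34852) = 2*I*√8713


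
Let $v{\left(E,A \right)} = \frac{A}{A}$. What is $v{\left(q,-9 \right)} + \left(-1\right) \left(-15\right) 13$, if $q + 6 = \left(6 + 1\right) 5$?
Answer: $196$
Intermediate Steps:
$q = 29$ ($q = -6 + \left(6 + 1\right) 5 = -6 + 7 \cdot 5 = -6 + 35 = 29$)
$v{\left(E,A \right)} = 1$
$v{\left(q,-9 \right)} + \left(-1\right) \left(-15\right) 13 = 1 + \left(-1\right) \left(-15\right) 13 = 1 + 15 \cdot 13 = 1 + 195 = 196$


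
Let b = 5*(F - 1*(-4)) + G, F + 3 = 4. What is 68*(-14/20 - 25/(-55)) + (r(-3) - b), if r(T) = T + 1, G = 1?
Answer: -2458/55 ≈ -44.691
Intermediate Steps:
F = 1 (F = -3 + 4 = 1)
r(T) = 1 + T
b = 26 (b = 5*(1 - 1*(-4)) + 1 = 5*(1 + 4) + 1 = 5*5 + 1 = 25 + 1 = 26)
68*(-14/20 - 25/(-55)) + (r(-3) - b) = 68*(-14/20 - 25/(-55)) + ((1 - 3) - 1*26) = 68*(-14*1/20 - 25*(-1/55)) + (-2 - 26) = 68*(-7/10 + 5/11) - 28 = 68*(-27/110) - 28 = -918/55 - 28 = -2458/55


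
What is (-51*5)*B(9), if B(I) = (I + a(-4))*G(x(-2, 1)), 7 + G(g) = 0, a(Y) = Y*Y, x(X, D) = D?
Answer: 44625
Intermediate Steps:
a(Y) = Y²
G(g) = -7 (G(g) = -7 + 0 = -7)
B(I) = -112 - 7*I (B(I) = (I + (-4)²)*(-7) = (I + 16)*(-7) = (16 + I)*(-7) = -112 - 7*I)
(-51*5)*B(9) = (-51*5)*(-112 - 7*9) = -255*(-112 - 63) = -255*(-175) = 44625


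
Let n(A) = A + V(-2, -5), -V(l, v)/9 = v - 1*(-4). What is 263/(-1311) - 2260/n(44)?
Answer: -2976799/69483 ≈ -42.842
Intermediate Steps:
V(l, v) = -36 - 9*v (V(l, v) = -9*(v - 1*(-4)) = -9*(v + 4) = -9*(4 + v) = -36 - 9*v)
n(A) = 9 + A (n(A) = A + (-36 - 9*(-5)) = A + (-36 + 45) = A + 9 = 9 + A)
263/(-1311) - 2260/n(44) = 263/(-1311) - 2260/(9 + 44) = 263*(-1/1311) - 2260/53 = -263/1311 - 2260*1/53 = -263/1311 - 2260/53 = -2976799/69483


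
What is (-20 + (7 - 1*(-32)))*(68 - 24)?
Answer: 836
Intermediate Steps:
(-20 + (7 - 1*(-32)))*(68 - 24) = (-20 + (7 + 32))*44 = (-20 + 39)*44 = 19*44 = 836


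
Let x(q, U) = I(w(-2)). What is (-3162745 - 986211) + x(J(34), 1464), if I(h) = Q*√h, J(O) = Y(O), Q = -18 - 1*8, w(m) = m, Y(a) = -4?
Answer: -4148956 - 26*I*√2 ≈ -4.149e+6 - 36.77*I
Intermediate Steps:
Q = -26 (Q = -18 - 8 = -26)
J(O) = -4
I(h) = -26*√h
x(q, U) = -26*I*√2
(-3162745 - 986211) + x(J(34), 1464) = (-3162745 - 986211) - 26*I*√2 = -4148956 - 26*I*√2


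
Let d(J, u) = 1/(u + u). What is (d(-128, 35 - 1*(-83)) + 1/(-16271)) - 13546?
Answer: -52016027941/3839956 ≈ -13546.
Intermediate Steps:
d(J, u) = 1/(2*u)
(d(-128, 35 - 1*(-83)) + 1/(-16271)) - 13546 = (1/(2*(35 - 1*(-83))) + 1/(-16271)) - 13546 = (1/(2*(35 + 83)) - 1/16271) - 13546 = ((½)/118 - 1/16271) - 13546 = ((½)*(1/118) - 1/16271) - 13546 = (1/236 - 1/16271) - 13546 = 16035/3839956 - 13546 = -52016027941/3839956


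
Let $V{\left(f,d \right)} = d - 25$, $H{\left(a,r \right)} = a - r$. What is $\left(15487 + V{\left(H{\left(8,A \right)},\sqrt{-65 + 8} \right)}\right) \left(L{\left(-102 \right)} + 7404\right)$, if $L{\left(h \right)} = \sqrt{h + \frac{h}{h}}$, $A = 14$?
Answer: $\left(7404 + i \sqrt{101}\right) \left(15462 + i \sqrt{57}\right) \approx 1.1448 \cdot 10^{8} + 2.1129 \cdot 10^{5} i$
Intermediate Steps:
$V{\left(f,d \right)} = -25 + d$ ($V{\left(f,d \right)} = d - 25 = -25 + d$)
$L{\left(h \right)} = \sqrt{1 + h}$ ($L{\left(h \right)} = \sqrt{h + 1} = \sqrt{1 + h}$)
$\left(15487 + V{\left(H{\left(8,A \right)},\sqrt{-65 + 8} \right)}\right) \left(L{\left(-102 \right)} + 7404\right) = \left(15487 - \left(25 - \sqrt{-65 + 8}\right)\right) \left(\sqrt{1 - 102} + 7404\right) = \left(15487 - \left(25 - \sqrt{-57}\right)\right) \left(\sqrt{-101} + 7404\right) = \left(15487 - \left(25 - i \sqrt{57}\right)\right) \left(i \sqrt{101} + 7404\right) = \left(15462 + i \sqrt{57}\right) \left(7404 + i \sqrt{101}\right) = \left(7404 + i \sqrt{101}\right) \left(15462 + i \sqrt{57}\right)$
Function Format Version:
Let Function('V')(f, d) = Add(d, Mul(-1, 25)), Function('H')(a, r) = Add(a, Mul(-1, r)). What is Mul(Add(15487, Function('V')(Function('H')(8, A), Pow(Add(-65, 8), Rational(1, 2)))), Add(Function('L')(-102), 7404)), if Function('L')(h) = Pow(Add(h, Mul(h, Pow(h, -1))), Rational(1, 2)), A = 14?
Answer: Mul(Add(7404, Mul(I, Pow(101, Rational(1, 2)))), Add(15462, Mul(I, Pow(57, Rational(1, 2))))) ≈ Add(1.1448e+8, Mul(2.1129e+5, I))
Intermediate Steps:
Function('V')(f, d) = Add(-25, d) (Function('V')(f, d) = Add(d, -25) = Add(-25, d))
Function('L')(h) = Pow(Add(1, h), Rational(1, 2)) (Function('L')(h) = Pow(Add(h, 1), Rational(1, 2)) = Pow(Add(1, h), Rational(1, 2)))
Mul(Add(15487, Function('V')(Function('H')(8, A), Pow(Add(-65, 8), Rational(1, 2)))), Add(Function('L')(-102), 7404)) = Mul(Add(15487, Add(-25, Pow(Add(-65, 8), Rational(1, 2)))), Add(Pow(Add(1, -102), Rational(1, 2)), 7404)) = Mul(Add(15487, Add(-25, Pow(-57, Rational(1, 2)))), Add(Pow(-101, Rational(1, 2)), 7404)) = Mul(Add(15487, Add(-25, Mul(I, Pow(57, Rational(1, 2))))), Add(Mul(I, Pow(101, Rational(1, 2))), 7404)) = Mul(Add(15462, Mul(I, Pow(57, Rational(1, 2)))), Add(7404, Mul(I, Pow(101, Rational(1, 2))))) = Mul(Add(7404, Mul(I, Pow(101, Rational(1, 2)))), Add(15462, Mul(I, Pow(57, Rational(1, 2)))))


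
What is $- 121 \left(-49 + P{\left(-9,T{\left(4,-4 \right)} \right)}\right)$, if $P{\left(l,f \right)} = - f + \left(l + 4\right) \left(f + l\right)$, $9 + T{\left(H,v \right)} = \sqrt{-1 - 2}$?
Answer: $-6050 + 726 i \sqrt{3} \approx -6050.0 + 1257.5 i$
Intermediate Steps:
$T{\left(H,v \right)} = -9 + i \sqrt{3}$ ($T{\left(H,v \right)} = -9 + \sqrt{-1 - 2} = -9 + \sqrt{-3} = -9 + i \sqrt{3}$)
$P{\left(l,f \right)} = - f + \left(4 + l\right) \left(f + l\right)$
$- 121 \left(-49 + P{\left(-9,T{\left(4,-4 \right)} \right)}\right) = - 121 \left(-49 + \left(\left(-9\right)^{2} + 3 \left(-9 + i \sqrt{3}\right) + 4 \left(-9\right) + \left(-9 + i \sqrt{3}\right) \left(-9\right)\right)\right) = - 121 \left(-49 + \left(81 - \left(27 - 3 i \sqrt{3}\right) - 36 + \left(81 - 9 i \sqrt{3}\right)\right)\right) = - 121 \left(-49 + \left(99 - 6 i \sqrt{3}\right)\right) = - 121 \left(50 - 6 i \sqrt{3}\right) = -6050 + 726 i \sqrt{3}$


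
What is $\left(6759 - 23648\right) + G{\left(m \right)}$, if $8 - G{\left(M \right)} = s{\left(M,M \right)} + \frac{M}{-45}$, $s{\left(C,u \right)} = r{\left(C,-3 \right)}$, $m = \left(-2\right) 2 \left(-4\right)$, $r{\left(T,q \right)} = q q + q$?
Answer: $- \frac{759899}{45} \approx -16887.0$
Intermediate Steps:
$r{\left(T,q \right)} = q + q^{2}$ ($r{\left(T,q \right)} = q^{2} + q = q + q^{2}$)
$m = 16$ ($m = \left(-4\right) \left(-4\right) = 16$)
$s{\left(C,u \right)} = 6$ ($s{\left(C,u \right)} = - 3 \left(1 - 3\right) = \left(-3\right) \left(-2\right) = 6$)
$G{\left(M \right)} = 2 + \frac{M}{45}$ ($G{\left(M \right)} = 8 - \left(6 + \frac{M}{-45}\right) = 8 - \left(6 + M \left(- \frac{1}{45}\right)\right) = 8 - \left(6 - \frac{M}{45}\right) = 8 + \left(-6 + \frac{M}{45}\right) = 2 + \frac{M}{45}$)
$\left(6759 - 23648\right) + G{\left(m \right)} = \left(6759 - 23648\right) + \left(2 + \frac{1}{45} \cdot 16\right) = -16889 + \left(2 + \frac{16}{45}\right) = -16889 + \frac{106}{45} = - \frac{759899}{45}$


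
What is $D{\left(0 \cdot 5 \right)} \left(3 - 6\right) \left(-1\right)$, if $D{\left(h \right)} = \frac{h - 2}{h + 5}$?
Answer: $- \frac{6}{5} \approx -1.2$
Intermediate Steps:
$D{\left(h \right)} = \frac{-2 + h}{5 + h}$
$D{\left(0 \cdot 5 \right)} \left(3 - 6\right) \left(-1\right) = \frac{-2 + 0 \cdot 5}{5 + 0 \cdot 5} \left(3 - 6\right) \left(-1\right) = \frac{-2 + 0}{5 + 0} \left(\left(-3\right) \left(-1\right)\right) = \frac{1}{5} \left(-2\right) 3 = \left(- \frac{2}{5}\right) 3 = - \frac{6}{5}$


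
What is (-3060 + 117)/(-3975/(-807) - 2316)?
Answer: 791667/621679 ≈ 1.2734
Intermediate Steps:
(-3060 + 117)/(-3975/(-807) - 2316) = -2943/(-3975*(-1/807) - 2316) = -2943/(1325/269 - 2316) = -2943/(-621679/269) = -2943*(-269/621679) = 791667/621679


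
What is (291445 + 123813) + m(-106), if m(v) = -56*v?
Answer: 421194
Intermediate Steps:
(291445 + 123813) + m(-106) = (291445 + 123813) - 56*(-106) = 415258 + 5936 = 421194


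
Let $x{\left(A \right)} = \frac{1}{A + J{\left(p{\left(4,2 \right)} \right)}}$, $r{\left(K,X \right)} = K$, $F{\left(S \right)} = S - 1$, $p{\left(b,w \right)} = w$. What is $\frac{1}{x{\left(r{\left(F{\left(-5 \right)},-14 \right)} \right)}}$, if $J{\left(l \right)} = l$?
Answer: $-4$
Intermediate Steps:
$F{\left(S \right)} = -1 + S$
$x{\left(A \right)} = \frac{1}{2 + A}$ ($x{\left(A \right)} = \frac{1}{A + 2} = \frac{1}{2 + A}$)
$\frac{1}{x{\left(r{\left(F{\left(-5 \right)},-14 \right)} \right)}} = \frac{1}{\frac{1}{2 - 6}} = \frac{1}{\frac{1}{-4}} = \frac{1}{- \frac{1}{4}} = -4$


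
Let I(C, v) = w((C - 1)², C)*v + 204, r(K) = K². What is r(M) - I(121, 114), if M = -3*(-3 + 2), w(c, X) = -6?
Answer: 489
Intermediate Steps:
M = 3 (M = -3*(-1) = 3)
I(C, v) = 204 - 6*v (I(C, v) = -6*v + 204 = 204 - 6*v)
r(M) - I(121, 114) = 3² - (204 - 6*114) = 9 - (204 - 684) = 9 - 1*(-480) = 9 + 480 = 489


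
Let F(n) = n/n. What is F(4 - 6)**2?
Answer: 1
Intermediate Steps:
F(n) = 1
F(4 - 6)**2 = 1**2 = 1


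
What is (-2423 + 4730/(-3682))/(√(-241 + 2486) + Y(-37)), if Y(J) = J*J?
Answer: -1527498713/861549339 + 1115777*√2245/861549339 ≈ -1.7116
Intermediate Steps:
Y(J) = J²
(-2423 + 4730/(-3682))/(√(-241 + 2486) + Y(-37)) = (-2423 + 4730/(-3682))/(√(-241 + 2486) + (-37)²) = (-2423 + 4730*(-1/3682))/(√2245 + 1369) = (-2423 - 2365/1841)/(1369 + √2245) = -4463108/(1841*(1369 + √2245))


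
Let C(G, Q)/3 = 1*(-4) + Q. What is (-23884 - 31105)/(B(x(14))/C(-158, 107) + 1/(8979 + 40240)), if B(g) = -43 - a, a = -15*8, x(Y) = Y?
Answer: -836309609619/3790172 ≈ -2.2065e+5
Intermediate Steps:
a = -120
C(G, Q) = -12 + 3*Q (C(G, Q) = 3*(1*(-4) + Q) = 3*(-4 + Q) = -12 + 3*Q)
B(g) = 77 (B(g) = -43 - 1*(-120) = -43 + 120 = 77)
(-23884 - 31105)/(B(x(14))/C(-158, 107) + 1/(8979 + 40240)) = (-23884 - 31105)/(77/(-12 + 3*107) + 1/(8979 + 40240)) = -54989/(77/(-12 + 321) + 1/49219) = -54989/(77/309 + 1/49219) = -54989/3790172/15208671 = -54989*15208671/3790172 = -836309609619/3790172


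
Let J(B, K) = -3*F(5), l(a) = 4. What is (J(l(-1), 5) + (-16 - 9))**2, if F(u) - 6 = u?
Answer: 3364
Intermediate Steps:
F(u) = 6 + u
J(B, K) = -33 (J(B, K) = -3*(6 + 5) = -3*11 = -33)
(J(l(-1), 5) + (-16 - 9))**2 = (-33 + (-16 - 9))**2 = (-33 - 25)**2 = (-58)**2 = 3364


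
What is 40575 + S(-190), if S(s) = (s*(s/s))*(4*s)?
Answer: 184975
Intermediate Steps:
S(s) = 4*s² (S(s) = (s*1)*(4*s) = s*(4*s) = 4*s²)
40575 + S(-190) = 40575 + 4*(-190)² = 40575 + 4*36100 = 40575 + 144400 = 184975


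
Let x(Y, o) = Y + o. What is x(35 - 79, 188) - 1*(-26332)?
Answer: 26476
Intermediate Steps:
x(35 - 79, 188) - 1*(-26332) = ((35 - 79) + 188) - 1*(-26332) = (-44 + 188) + 26332 = 144 + 26332 = 26476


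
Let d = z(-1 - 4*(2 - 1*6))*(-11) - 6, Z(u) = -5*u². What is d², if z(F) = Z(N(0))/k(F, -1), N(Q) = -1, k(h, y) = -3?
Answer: 5329/9 ≈ 592.11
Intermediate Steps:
z(F) = 5/3 (z(F) = -5*(-1)²/(-3) = -5*1*(-⅓) = -5*(-⅓) = 5/3)
d = -73/3 (d = (5/3)*(-11) - 6 = -55/3 - 6 = -73/3 ≈ -24.333)
d² = (-73/3)² = 5329/9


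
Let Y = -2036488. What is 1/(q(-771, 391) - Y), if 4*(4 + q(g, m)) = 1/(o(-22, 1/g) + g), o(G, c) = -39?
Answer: 3240/6598208159 ≈ 4.9104e-7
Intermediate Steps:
q(g, m) = -4 + 1/(4*(-39 + g))
1/(q(-771, 391) - Y) = 1/((625 - 16*(-771))/(4*(-39 - 771)) - 1*(-2036488)) = 1/((¼)*(625 + 12336)/(-810) + 2036488) = 1/((¼)*(-1/810)*12961 + 2036488) = 1/(-12961/3240 + 2036488) = 1/(6598208159/3240) = 3240/6598208159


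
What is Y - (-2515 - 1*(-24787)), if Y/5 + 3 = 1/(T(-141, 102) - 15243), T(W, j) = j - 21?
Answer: -337915499/15162 ≈ -22287.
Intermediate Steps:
T(W, j) = -21 + j
Y = -227435/15162 (Y = -15 + 5/((-21 + 102) - 15243) = -15 + 5/(81 - 15243) = -15 + 5/(-15162) = -15 + 5*(-1/15162) = -15 - 5/15162 = -227435/15162 ≈ -15.000)
Y - (-2515 - 1*(-24787)) = -227435/15162 - (-2515 - 1*(-24787)) = -227435/15162 - (-2515 + 24787) = -227435/15162 - 1*22272 = -227435/15162 - 22272 = -337915499/15162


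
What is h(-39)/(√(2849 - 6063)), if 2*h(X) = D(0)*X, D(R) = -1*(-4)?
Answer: 39*I*√3214/1607 ≈ 1.3759*I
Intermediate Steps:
D(R) = 4
h(X) = 2*X (h(X) = (4*X)/2 = 2*X)
h(-39)/(√(2849 - 6063)) = (2*(-39))/(√(2849 - 6063)) = -78*(-I*√3214/3214) = -(-39)*I*√3214/1607 = 39*I*√3214/1607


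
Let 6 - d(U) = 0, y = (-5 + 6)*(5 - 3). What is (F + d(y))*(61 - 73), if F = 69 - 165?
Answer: 1080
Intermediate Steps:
y = 2 (y = 1*2 = 2)
d(U) = 6 (d(U) = 6 - 1*0 = 6 + 0 = 6)
F = -96
(F + d(y))*(61 - 73) = (-96 + 6)*(61 - 73) = -90*(-12) = 1080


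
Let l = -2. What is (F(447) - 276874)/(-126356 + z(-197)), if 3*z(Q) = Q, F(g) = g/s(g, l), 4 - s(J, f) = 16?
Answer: 664587/303412 ≈ 2.1904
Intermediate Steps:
s(J, f) = -12 (s(J, f) = 4 - 1*16 = 4 - 16 = -12)
F(g) = -g/12 (F(g) = g/(-12) = g*(-1/12) = -g/12)
z(Q) = Q/3
(F(447) - 276874)/(-126356 + z(-197)) = (-1/12*447 - 276874)/(-126356 + (1/3)*(-197)) = (-149/4 - 276874)/(-126356 - 197/3) = -1107645/(4*(-379265/3)) = -1107645/4*(-3/379265) = 664587/303412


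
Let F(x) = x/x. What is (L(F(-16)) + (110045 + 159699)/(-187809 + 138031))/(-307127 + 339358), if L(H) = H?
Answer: -109983/802197359 ≈ -0.00013710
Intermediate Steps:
F(x) = 1
(L(F(-16)) + (110045 + 159699)/(-187809 + 138031))/(-307127 + 339358) = (1 + (110045 + 159699)/(-187809 + 138031))/(-307127 + 339358) = (1 + 269744/(-49778))/32231 = (1 + 269744*(-1/49778))*(1/32231) = (1 - 134872/24889)*(1/32231) = -109983/24889*1/32231 = -109983/802197359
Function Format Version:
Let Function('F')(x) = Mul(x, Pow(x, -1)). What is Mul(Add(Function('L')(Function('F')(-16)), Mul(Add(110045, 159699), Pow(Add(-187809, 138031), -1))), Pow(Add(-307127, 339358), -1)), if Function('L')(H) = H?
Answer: Rational(-109983, 802197359) ≈ -0.00013710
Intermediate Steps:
Function('F')(x) = 1
Mul(Add(Function('L')(Function('F')(-16)), Mul(Add(110045, 159699), Pow(Add(-187809, 138031), -1))), Pow(Add(-307127, 339358), -1)) = Mul(Add(1, Mul(Add(110045, 159699), Pow(Add(-187809, 138031), -1))), Pow(Add(-307127, 339358), -1)) = Mul(Add(1, Mul(269744, Pow(-49778, -1))), Pow(32231, -1)) = Mul(Add(1, Mul(269744, Rational(-1, 49778))), Rational(1, 32231)) = Mul(Add(1, Rational(-134872, 24889)), Rational(1, 32231)) = Mul(Rational(-109983, 24889), Rational(1, 32231)) = Rational(-109983, 802197359)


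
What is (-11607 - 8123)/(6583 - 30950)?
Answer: 19730/24367 ≈ 0.80970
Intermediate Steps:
(-11607 - 8123)/(6583 - 30950) = -19730/(-24367) = -19730*(-1/24367) = 19730/24367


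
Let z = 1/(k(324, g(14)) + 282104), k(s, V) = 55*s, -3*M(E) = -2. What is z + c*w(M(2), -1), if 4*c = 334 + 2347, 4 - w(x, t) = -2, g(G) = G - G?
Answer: 1206144367/299924 ≈ 4021.5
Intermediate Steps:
M(E) = ⅔ (M(E) = -⅓*(-2) = ⅔)
g(G) = 0
w(x, t) = 6 (w(x, t) = 4 - 1*(-2) = 4 + 2 = 6)
z = 1/299924 (z = 1/(55*324 + 282104) = 1/(17820 + 282104) = 1/299924 ≈ 3.3342e-6)
c = 2681/4 (c = (334 + 2347)/4 = (¼)*2681 = 2681/4 ≈ 670.25)
z + c*w(M(2), -1) = 1/299924 + (2681/4)*6 = 1/299924 + 8043/2 = 1206144367/299924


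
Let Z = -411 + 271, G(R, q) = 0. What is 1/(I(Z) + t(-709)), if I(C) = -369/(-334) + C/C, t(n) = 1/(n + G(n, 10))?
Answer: 236806/498093 ≈ 0.47543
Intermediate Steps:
Z = -140
t(n) = 1/n (t(n) = 1/(n + 0) = 1/n)
I(C) = 703/334 (I(C) = -369*(-1/334) + 1 = 369/334 + 1 = 703/334)
1/(I(Z) + t(-709)) = 1/(703/334 + 1/(-709)) = 1/(703/334 - 1/709) = 1/(498093/236806) = 236806/498093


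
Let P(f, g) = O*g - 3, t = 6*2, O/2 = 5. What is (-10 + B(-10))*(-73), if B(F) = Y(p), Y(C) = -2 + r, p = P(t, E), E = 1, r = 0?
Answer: 876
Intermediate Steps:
O = 10 (O = 2*5 = 10)
t = 12
P(f, g) = -3 + 10*g (P(f, g) = 10*g - 3 = -3 + 10*g)
p = 7 (p = -3 + 10*1 = -3 + 10 = 7)
Y(C) = -2 (Y(C) = -2 + 0 = -2)
B(F) = -2
(-10 + B(-10))*(-73) = (-10 - 2)*(-73) = -12*(-73) = 876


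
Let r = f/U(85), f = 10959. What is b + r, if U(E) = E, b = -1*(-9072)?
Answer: 782079/85 ≈ 9200.9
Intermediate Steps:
b = 9072
r = 10959/85 ≈ 128.93
b + r = 9072 + 10959/85 = 782079/85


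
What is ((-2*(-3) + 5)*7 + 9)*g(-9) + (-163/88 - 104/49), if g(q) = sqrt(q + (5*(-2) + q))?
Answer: -17139/4312 + 172*I*sqrt(7) ≈ -3.9747 + 455.07*I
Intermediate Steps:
g(q) = sqrt(-10 + 2*q) (g(q) = sqrt(q + (-10 + q)) = sqrt(-10 + 2*q))
((-2*(-3) + 5)*7 + 9)*g(-9) + (-163/88 - 104/49) = ((-2*(-3) + 5)*7 + 9)*sqrt(-10 + 2*(-9)) + (-163/88 - 104/49) = ((6 + 5)*7 + 9)*sqrt(-10 - 18) + (-163*1/88 - 104*1/49) = (11*7 + 9)*sqrt(-28) + (-163/88 - 104/49) = (77 + 9)*(2*I*sqrt(7)) - 17139/4312 = 86*(2*I*sqrt(7)) - 17139/4312 = 172*I*sqrt(7) - 17139/4312 = -17139/4312 + 172*I*sqrt(7)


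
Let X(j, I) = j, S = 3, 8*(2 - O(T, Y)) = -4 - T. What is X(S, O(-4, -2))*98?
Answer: 294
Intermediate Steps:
O(T, Y) = 5/2 + T/8 (O(T, Y) = 2 - (-4 - T)/8 = 2 + (½ + T/8) = 5/2 + T/8)
X(S, O(-4, -2))*98 = 3*98 = 294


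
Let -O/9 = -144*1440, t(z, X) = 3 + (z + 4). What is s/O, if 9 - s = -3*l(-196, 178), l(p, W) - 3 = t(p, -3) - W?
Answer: -361/622080 ≈ -0.00058031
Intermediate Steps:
t(z, X) = 7 + z (t(z, X) = 3 + (4 + z) = 7 + z)
l(p, W) = 10 + p - W (l(p, W) = 3 + ((7 + p) - W) = 3 + (7 + p - W) = 10 + p - W)
O = 1866240 (O = -(-1296)*1440 = -9*(-207360) = 1866240)
s = -1083 (s = 9 - (-3)*(10 - 196 - 1*178) = 9 - (-3)*(10 - 196 - 178) = 9 - (-3)*(-364) = 9 - 1*1092 = 9 - 1092 = -1083)
s/O = -1083/1866240 = -1083*1/1866240 = -361/622080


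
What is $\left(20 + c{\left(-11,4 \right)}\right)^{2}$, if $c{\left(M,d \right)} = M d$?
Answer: $576$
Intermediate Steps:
$\left(20 + c{\left(-11,4 \right)}\right)^{2} = \left(20 - 44\right)^{2} = \left(-24\right)^{2} = 576$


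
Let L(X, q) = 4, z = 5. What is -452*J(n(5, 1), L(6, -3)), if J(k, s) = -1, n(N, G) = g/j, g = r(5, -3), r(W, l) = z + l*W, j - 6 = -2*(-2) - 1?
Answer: 452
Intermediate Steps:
j = 9 (j = 6 + (-2*(-2) - 1) = 6 + (4 - 1) = 6 + 3 = 9)
r(W, l) = 5 + W*l (r(W, l) = 5 + l*W = 5 + W*l)
g = -10 (g = 5 + 5*(-3) = 5 - 15 = -10)
n(N, G) = -10/9
-452*J(n(5, 1), L(6, -3)) = -452*(-1) = 452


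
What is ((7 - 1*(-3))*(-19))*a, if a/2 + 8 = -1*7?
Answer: 5700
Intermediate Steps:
a = -30 (a = -16 + 2*(-1*7) = -16 + 2*(-7) = -16 - 14 = -30)
((7 - 1*(-3))*(-19))*a = ((7 - 1*(-3))*(-19))*(-30) = ((7 + 3)*(-19))*(-30) = (10*(-19))*(-30) = -190*(-30) = 5700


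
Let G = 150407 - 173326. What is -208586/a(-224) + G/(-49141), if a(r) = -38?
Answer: 5125497774/933679 ≈ 5489.6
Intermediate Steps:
G = -22919
-208586/a(-224) + G/(-49141) = -208586/(-38) - 22919/(-49141) = -208586*(-1/38) - 22919*(-1/49141) = 104293/19 + 22919/49141 = 5125497774/933679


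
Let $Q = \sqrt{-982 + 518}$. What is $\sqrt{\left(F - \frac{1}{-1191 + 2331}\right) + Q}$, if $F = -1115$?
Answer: $\frac{\sqrt{-362263785 + 1299600 i \sqrt{29}}}{570} \approx 0.32253 + 33.393 i$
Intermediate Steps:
$Q = 4 i \sqrt{29}$ ($Q = \sqrt{-464} = 4 i \sqrt{29} \approx 21.541 i$)
$\sqrt{\left(F - \frac{1}{-1191 + 2331}\right) + Q} = \sqrt{\left(-1115 - \frac{1}{-1191 + 2331}\right) + 4 i \sqrt{29}} = \sqrt{\left(-1115 - \frac{1}{1140}\right) + 4 i \sqrt{29}} = \sqrt{- \frac{1271101}{1140} + 4 i \sqrt{29}}$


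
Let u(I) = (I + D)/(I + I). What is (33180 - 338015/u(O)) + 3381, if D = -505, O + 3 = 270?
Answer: 94600764/119 ≈ 7.9496e+5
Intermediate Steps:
O = 267 (O = -3 + 270 = 267)
u(I) = (-505 + I)/(2*I) (u(I) = (I - 505)/(I + I) = (-505 + I)/((2*I)) = (-505 + I)*(1/(2*I)) = (-505 + I)/(2*I))
(33180 - 338015/u(O)) + 3381 = (33180 - 338015*534/(-505 + 267)) + 3381 = (33180 - 338015/((½)*(1/267)*(-238))) + 3381 = (33180 - 338015/(-119/267)) + 3381 = (33180 - 338015*(-267/119)) + 3381 = (33180 + 90250005/119) + 3381 = 94198425/119 + 3381 = 94600764/119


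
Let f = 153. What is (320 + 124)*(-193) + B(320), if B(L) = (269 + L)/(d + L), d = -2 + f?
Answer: -40360343/471 ≈ -85691.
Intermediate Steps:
d = 151 (d = -2 + 153 = 151)
B(L) = (269 + L)/(151 + L)
(320 + 124)*(-193) + B(320) = (320 + 124)*(-193) + (269 + 320)/(151 + 320) = 444*(-193) + 589/471 = -85692 + (1/471)*589 = -85692 + 589/471 = -40360343/471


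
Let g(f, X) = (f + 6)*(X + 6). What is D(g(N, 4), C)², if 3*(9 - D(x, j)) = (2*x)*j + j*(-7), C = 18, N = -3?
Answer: 95481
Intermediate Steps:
g(f, X) = (6 + X)*(6 + f) (g(f, X) = (6 + f)*(6 + X) = (6 + X)*(6 + f))
D(x, j) = 9 + 7*j/3 - 2*j*x/3 (D(x, j) = 9 - ((2*x)*j + j*(-7))/3 = 9 - (2*j*x - 7*j)/3 = 9 - (-7*j + 2*j*x)/3 = 9 + (7*j/3 - 2*j*x/3) = 9 + 7*j/3 - 2*j*x/3)
D(g(N, 4), C)² = (9 + (7/3)*18 - ⅔*18*(36 + 6*4 + 6*(-3) + 4*(-3)))² = (9 + 42 - ⅔*18*(36 + 24 - 18 - 12))² = (9 + 42 - ⅔*18*30)² = (9 + 42 - 360)² = (-309)² = 95481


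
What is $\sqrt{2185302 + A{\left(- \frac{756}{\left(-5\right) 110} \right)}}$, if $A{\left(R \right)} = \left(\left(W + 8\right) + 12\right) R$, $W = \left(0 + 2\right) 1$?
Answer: $\frac{13 \sqrt{323274}}{5} \approx 1478.3$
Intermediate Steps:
$W = 2$ ($W = 2 \cdot 1 = 2$)
$A{\left(R \right)} = 22 R$ ($A{\left(R \right)} = \left(\left(2 + 8\right) + 12\right) R = \left(10 + 12\right) R = 22 R$)
$\sqrt{2185302 + A{\left(- \frac{756}{\left(-5\right) 110} \right)}} = \sqrt{2185302 + 22 \left(- \frac{756}{\left(-5\right) 110}\right)} = \sqrt{2185302 + 22 \left(- \frac{756}{-550}\right)} = \sqrt{2185302 + 22 \left(\left(-756\right) \left(- \frac{1}{550}\right)\right)} = \sqrt{2185302 + 22 \cdot \frac{378}{275}} = \sqrt{2185302 + \frac{756}{25}} = \sqrt{\frac{54633306}{25}} = \frac{13 \sqrt{323274}}{5}$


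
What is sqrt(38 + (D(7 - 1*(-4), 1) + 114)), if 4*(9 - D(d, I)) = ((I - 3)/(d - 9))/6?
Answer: sqrt(23190)/12 ≈ 12.690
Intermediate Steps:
D(d, I) = 9 - (-3 + I)/(24*(-9 + d)) (D(d, I) = 9 - (I - 3)/(d - 9)/(4*6) = 9 - (-3 + I)/(-9 + d)/(4*6) = 9 - (-3 + I)/(24*(-9 + d)))
sqrt(38 + (D(7 - 1*(-4), 1) + 114)) = sqrt(38 + ((-1941 - 1*1 + 216*(7 - 1*(-4)))/(24*(-9 + (7 - 1*(-4)))) + 114)) = sqrt(38 + ((-1941 - 1 + 216*(7 + 4))/(24*(-9 + (7 + 4))) + 114)) = sqrt(38 + ((-1941 - 1 + 216*11)/(24*(-9 + 11)) + 114)) = sqrt(38 + ((1/24)*(-1941 - 1 + 2376)/2 + 114)) = sqrt(38 + ((1/24)*(1/2)*434 + 114)) = sqrt(38 + (217/24 + 114)) = sqrt(38 + 2953/24) = sqrt(3865/24) = sqrt(23190)/12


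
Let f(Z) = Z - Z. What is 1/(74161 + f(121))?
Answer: 1/74161 ≈ 1.3484e-5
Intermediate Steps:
f(Z) = 0
1/(74161 + f(121)) = 1/(74161 + 0) = 1/74161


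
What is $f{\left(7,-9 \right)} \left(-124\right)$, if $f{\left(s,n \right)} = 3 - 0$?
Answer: $-372$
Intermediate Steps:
$f{\left(s,n \right)} = 3$ ($f{\left(s,n \right)} = 3 + 0 = 3$)
$f{\left(7,-9 \right)} \left(-124\right) = 3 \left(-124\right) = -372$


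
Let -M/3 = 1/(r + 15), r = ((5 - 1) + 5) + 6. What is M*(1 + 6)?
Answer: -7/10 ≈ -0.70000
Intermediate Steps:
r = 15 (r = (4 + 5) + 6 = 9 + 6 = 15)
M = -⅒ (M = -3/(15 + 15) = -3/30 = -3*1/30 = -⅒ ≈ -0.10000)
M*(1 + 6) = -(1 + 6)/10 = -⅒*7 = -7/10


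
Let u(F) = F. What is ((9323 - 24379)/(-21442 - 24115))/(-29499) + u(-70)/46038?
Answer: -5264731341/3437212280213 ≈ -0.0015317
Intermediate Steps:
((9323 - 24379)/(-21442 - 24115))/(-29499) + u(-70)/46038 = ((9323 - 24379)/(-21442 - 24115))/(-29499) - 70/46038 = -15056/(-45557)*(-1/29499) - 70*1/46038 = -15056*(-1/45557)*(-1/29499) - 35/23019 = (15056/45557)*(-1/29499) - 35/23019 = -15056/1343885943 - 35/23019 = -5264731341/3437212280213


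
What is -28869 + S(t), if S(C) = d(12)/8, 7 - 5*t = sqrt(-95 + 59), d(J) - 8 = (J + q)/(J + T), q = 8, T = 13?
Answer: -288679/10 ≈ -28868.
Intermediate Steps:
d(J) = 8 + (8 + J)/(13 + J) (d(J) = 8 + (J + 8)/(J + 13) = 8 + (8 + J)/(13 + J))
t = 7/5 - 6*I/5 (t = 7/5 - sqrt(-95 + 59)/5 = 7/5 - 6*I/5 ≈ 1.4 - 1.2*I)
S(C) = 11/10 (S(C) = ((112 + 9*12)/(13 + 12))/8 = ((112 + 108)/25)*(1/8) = ((1/25)*220)*(1/8) = (44/5)*(1/8) = 11/10)
-28869 + S(t) = -28869 + 11/10 = -288679/10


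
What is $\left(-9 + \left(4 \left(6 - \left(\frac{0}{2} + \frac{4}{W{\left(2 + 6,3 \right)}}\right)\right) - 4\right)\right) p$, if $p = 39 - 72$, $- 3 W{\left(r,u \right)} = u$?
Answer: $-891$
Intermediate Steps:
$W{\left(r,u \right)} = - \frac{u}{3}$
$p = -33$
$\left(-9 + \left(4 \left(6 - \left(\frac{0}{2} + \frac{4}{W{\left(2 + 6,3 \right)}}\right)\right) - 4\right)\right) p = \left(-9 - \left(4 - 4 \left(6 - \left(\frac{0}{2} + \frac{4}{\left(- \frac{1}{3}\right) 3}\right)\right)\right)\right) \left(-33\right) = \left(-9 - \left(4 - 4 \left(6 - \left(0 \cdot \frac{1}{2} + \frac{4}{-1}\right)\right)\right)\right) \left(-33\right) = \left(-9 - \left(4 - 4 \left(6 - \left(0 + 4 \left(-1\right)\right)\right)\right)\right) \left(-33\right) = \left(-9 - \left(4 - 4 \left(6 - \left(0 - 4\right)\right)\right)\right) \left(-33\right) = \left(-9 - \left(4 - 4 \left(6 - -4\right)\right)\right) \left(-33\right) = \left(-9 - \left(4 - 4 \left(6 + 4\right)\right)\right) \left(-33\right) = \left(-9 + \left(4 \cdot 10 - 4\right)\right) \left(-33\right) = \left(-9 + \left(40 - 4\right)\right) \left(-33\right) = \left(-9 + 36\right) \left(-33\right) = 27 \left(-33\right) = -891$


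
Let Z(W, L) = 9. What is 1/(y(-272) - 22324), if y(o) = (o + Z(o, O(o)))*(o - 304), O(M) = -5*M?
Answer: 1/129164 ≈ 7.7421e-6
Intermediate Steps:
y(o) = (-304 + o)*(9 + o) (y(o) = (o + 9)*(o - 304) = (9 + o)*(-304 + o) = (-304 + o)*(9 + o))
1/(y(-272) - 22324) = 1/((-2736 + (-272)² - 295*(-272)) - 22324) = 1/((-2736 + 73984 + 80240) - 22324) = 1/(151488 - 22324) = 1/129164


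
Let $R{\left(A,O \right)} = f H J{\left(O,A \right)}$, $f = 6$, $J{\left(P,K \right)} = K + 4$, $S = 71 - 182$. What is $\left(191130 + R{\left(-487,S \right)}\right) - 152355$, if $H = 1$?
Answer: $35877$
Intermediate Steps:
$S = -111$ ($S = 71 - 182 = -111$)
$J{\left(P,K \right)} = 4 + K$
$R{\left(A,O \right)} = 24 + 6 A$ ($R{\left(A,O \right)} = 6 \cdot 1 \left(4 + A\right) = 6 \left(4 + A\right) = 24 + 6 A$)
$\left(191130 + R{\left(-487,S \right)}\right) - 152355 = \left(191130 + \left(24 + 6 \left(-487\right)\right)\right) - 152355 = \left(191130 + \left(24 - 2922\right)\right) - 152355 = \left(191130 - 2898\right) - 152355 = 188232 - 152355 = 35877$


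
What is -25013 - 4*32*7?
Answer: -25909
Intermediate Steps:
-25013 - 4*32*7 = -25013 - 128*7 = -25013 - 1*896 = -25013 - 896 = -25909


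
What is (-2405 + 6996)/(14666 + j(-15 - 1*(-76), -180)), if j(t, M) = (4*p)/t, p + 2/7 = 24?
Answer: 1960357/6263046 ≈ 0.31300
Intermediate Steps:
p = 166/7 (p = -2/7 + 24 = 166/7 ≈ 23.714)
j(t, M) = 664/(7*t) (j(t, M) = (4*(166/7))/t = 664/(7*t))
(-2405 + 6996)/(14666 + j(-15 - 1*(-76), -180)) = (-2405 + 6996)/(14666 + 664/(7*(-15 - 1*(-76)))) = 4591/(14666 + 664/(7*(-15 + 76))) = 4591/(14666 + (664/7)/61) = 4591/(14666 + (664/7)*(1/61)) = 4591/(14666 + 664/427) = 4591/(6263046/427) = 4591*(427/6263046) = 1960357/6263046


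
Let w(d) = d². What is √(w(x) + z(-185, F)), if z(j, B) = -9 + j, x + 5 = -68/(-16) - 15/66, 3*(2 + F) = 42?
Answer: I*√373735/44 ≈ 13.894*I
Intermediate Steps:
F = 12 (F = -2 + (⅓)*42 = -2 + 14 = 12)
x = -43/44 (x = -5 + (-68/(-16) - 15/66) = -5 + (-68*(-1/16) - 15*1/66) = -5 + (17/4 - 5/22) = -5 + 177/44 = -43/44 ≈ -0.97727)
√(w(x) + z(-185, F)) = √((-43/44)² + (-9 - 185)) = √(1849/1936 - 194) = √(-373735/1936) = I*√373735/44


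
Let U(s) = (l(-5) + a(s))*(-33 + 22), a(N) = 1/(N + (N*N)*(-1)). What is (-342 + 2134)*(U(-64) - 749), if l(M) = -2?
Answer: -84680652/65 ≈ -1.3028e+6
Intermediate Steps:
a(N) = 1/(N - N**2) (a(N) = 1/(N + N**2*(-1)) = 1/(N - N**2))
U(s) = 22 + 11/(s*(-1 + s)) (U(s) = (-2 - 1/(s*(-1 + s)))*(-33 + 22) = (-2 - 1/(s*(-1 + s)))*(-11) = 22 + 11/(s*(-1 + s)))
(-342 + 2134)*(U(-64) - 749) = (-342 + 2134)*(11*(1 + 2*(-64)*(-1 - 64))/(-64*(-1 - 64)) - 749) = 1792*(11*(-1/64)*(1 + 2*(-64)*(-65))/(-65) - 749) = 1792*(11*(-1/64)*(-1/65)*(1 + 8320) - 749) = 1792*(11*(-1/64)*(-1/65)*8321 - 749) = 1792*(91531/4160 - 749) = 1792*(-3024309/4160) = -84680652/65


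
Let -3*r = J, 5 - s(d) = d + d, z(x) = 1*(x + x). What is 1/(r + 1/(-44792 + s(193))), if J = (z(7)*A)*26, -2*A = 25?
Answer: 135519/205537147 ≈ 0.00065934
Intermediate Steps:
A = -25/2 (A = -1/2*25 = -25/2 ≈ -12.500)
z(x) = 2*x (z(x) = 1*(2*x) = 2*x)
s(d) = 5 - 2*d (s(d) = 5 - (d + d) = 5 - 2*d)
J = -4550 (J = ((2*7)*(-25/2))*26 = (14*(-25/2))*26 = -175*26 = -4550)
r = 4550/3 (r = -1/3*(-4550) = 4550/3 ≈ 1516.7)
1/(r + 1/(-44792 + s(193))) = 1/(4550/3 + 1/(-44792 + (5 - 2*193))) = 1/(4550/3 + 1/(-44792 + (5 - 386))) = 1/(4550/3 + 1/(-44792 - 381)) = 1/(4550/3 + 1/(-45173)) = 1/(4550/3 - 1/45173) = 1/(205537147/135519) = 135519/205537147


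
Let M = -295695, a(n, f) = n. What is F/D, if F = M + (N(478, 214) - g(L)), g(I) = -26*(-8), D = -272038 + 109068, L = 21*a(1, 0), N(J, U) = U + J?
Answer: 295211/162970 ≈ 1.8114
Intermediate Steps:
N(J, U) = J + U
L = 21 (L = 21*1 = 21)
D = -162970
g(I) = 208
F = -295211 (F = -295695 + ((478 + 214) - 1*208) = -295695 + (692 - 208) = -295695 + 484 = -295211)
F/D = -295211/(-162970) = -295211*(-1/162970) = 295211/162970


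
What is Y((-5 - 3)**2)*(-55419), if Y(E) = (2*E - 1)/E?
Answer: -7038213/64 ≈ -1.0997e+5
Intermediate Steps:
Y(E) = (-1 + 2*E)/E
Y((-5 - 3)**2)*(-55419) = (2 - 1/((-5 - 3)**2))*(-55419) = (2 - 1/((-8)**2))*(-55419) = (2 - 1/64)*(-55419) = (127/64)*(-55419) = -7038213/64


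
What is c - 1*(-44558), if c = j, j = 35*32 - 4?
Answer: 45674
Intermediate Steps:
j = 1116 (j = 1120 - 4 = 1116)
c = 1116
c - 1*(-44558) = 1116 - 1*(-44558) = 1116 + 44558 = 45674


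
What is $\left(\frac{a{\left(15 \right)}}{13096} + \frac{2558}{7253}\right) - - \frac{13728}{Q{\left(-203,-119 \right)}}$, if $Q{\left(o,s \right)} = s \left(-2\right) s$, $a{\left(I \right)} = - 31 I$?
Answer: $- \frac{225351660229}{1345086663368} \approx -0.16754$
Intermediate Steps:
$Q{\left(o,s \right)} = - 2 s^{2}$ ($Q{\left(o,s \right)} = - 2 s s = - 2 s^{2}$)
$\left(\frac{a{\left(15 \right)}}{13096} + \frac{2558}{7253}\right) - - \frac{13728}{Q{\left(-203,-119 \right)}} = \left(\frac{\left(-31\right) 15}{13096} + \frac{2558}{7253}\right) - - \frac{13728}{\left(-2\right) \left(-119\right)^{2}} = \left(\left(-465\right) \frac{1}{13096} + 2558 \cdot \frac{1}{7253}\right) - - \frac{13728}{\left(-2\right) 14161} = \left(- \frac{465}{13096} + \frac{2558}{7253}\right) - - \frac{13728}{-28322} = \frac{30126923}{94985288} - \left(-13728\right) \left(- \frac{1}{28322}\right) = \frac{30126923}{94985288} - \frac{6864}{14161} = - \frac{225351660229}{1345086663368}$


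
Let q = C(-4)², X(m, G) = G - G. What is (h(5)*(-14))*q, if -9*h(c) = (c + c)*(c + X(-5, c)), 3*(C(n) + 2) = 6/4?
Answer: 175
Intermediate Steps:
X(m, G) = 0
C(n) = -3/2 (C(n) = -2 + (6/4)/3 = -2 + (6*(¼))/3 = -2 + (⅓)*(3/2) = -2 + ½ = -3/2)
h(c) = -2*c²/9 (h(c) = -(c + c)*(c + 0)/9 = -2*c*c/9 = -2*c²/9)
q = 9/4 (q = (-3/2)² = 9/4 ≈ 2.2500)
(h(5)*(-14))*q = (-2/9*5²*(-14))*(9/4) = (-2/9*25*(-14))*(9/4) = -50/9*(-14)*(9/4) = (700/9)*(9/4) = 175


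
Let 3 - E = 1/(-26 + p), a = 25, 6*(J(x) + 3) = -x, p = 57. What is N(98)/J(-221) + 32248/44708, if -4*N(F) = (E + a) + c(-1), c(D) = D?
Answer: 36718208/70336861 ≈ 0.52203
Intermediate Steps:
J(x) = -3 - x/6 (J(x) = -3 + (-x)/6 = -3 - x/6)
E = 92/31 (E = 3 - 1/(-26 + 57) = 3 - 1/31 = 92/31 ≈ 2.9677)
N(F) = -209/31 (N(F) = -((92/31 + 25) - 1)/4 = -(867/31 - 1)/4 = -¼*836/31 = -209/31)
N(98)/J(-221) + 32248/44708 = -209/(31*(-3 - ⅙*(-221))) + 32248/44708 = -209/(31*(-3 + 221/6)) + 32248*(1/44708) = -209/(31*203/6) + 8062/11177 = -209/31*6/203 + 8062/11177 = -1254/6293 + 8062/11177 = 36718208/70336861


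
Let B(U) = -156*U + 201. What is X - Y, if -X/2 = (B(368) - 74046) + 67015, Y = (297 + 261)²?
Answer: -182888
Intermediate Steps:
Y = 311364 (Y = 558² = 311364)
B(U) = 201 - 156*U
X = 128476 (X = -2*(((201 - 156*368) - 74046) + 67015) = -2*(((201 - 57408) - 74046) + 67015) = -2*((-57207 - 74046) + 67015) = -2*(-131253 + 67015) = -2*(-64238) = 128476)
X - Y = 128476 - 1*311364 = 128476 - 311364 = -182888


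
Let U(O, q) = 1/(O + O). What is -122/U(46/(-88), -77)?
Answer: 1403/11 ≈ 127.55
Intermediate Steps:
U(O, q) = 1/(2*O)
-122/U(46/(-88), -77) = -122/(1/(2*((46/(-88))))) = -122/(1/(2*((46*(-1/88))))) = -122/(1/(2*(-23/44))) = -122/((1/2)*(-44/23)) = -122/(-22/23) = -122*(-23/22) = 1403/11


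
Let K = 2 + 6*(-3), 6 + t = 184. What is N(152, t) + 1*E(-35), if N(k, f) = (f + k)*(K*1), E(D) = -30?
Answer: -5310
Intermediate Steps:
t = 178 (t = -6 + 184 = 178)
K = -16 (K = 2 - 18 = -16)
N(k, f) = -16*f - 16*k (N(k, f) = (f + k)*(-16*1) = (f + k)*(-16) = -16*f - 16*k)
N(152, t) + 1*E(-35) = (-16*178 - 16*152) + 1*(-30) = (-2848 - 2432) - 30 = -5280 - 30 = -5310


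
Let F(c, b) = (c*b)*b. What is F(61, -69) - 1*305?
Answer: 290116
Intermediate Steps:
F(c, b) = c*b² (F(c, b) = (b*c)*b = c*b²)
F(61, -69) - 1*305 = 61*(-69)² - 1*305 = 61*4761 - 305 = 290421 - 305 = 290116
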